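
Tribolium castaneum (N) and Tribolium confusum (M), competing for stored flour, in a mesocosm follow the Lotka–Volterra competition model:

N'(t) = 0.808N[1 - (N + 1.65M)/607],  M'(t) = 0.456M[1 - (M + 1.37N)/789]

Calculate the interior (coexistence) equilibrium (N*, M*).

N* ≈ 551, M* ≈ 33.8

Setting both brackets to zero gives the nullclines N + 1.65M = 607 and 1.37N + M = 789.
Substituting M = 789 - 1.37N into the first: N(1 - 1.65·1.37) = 607 - 1.65·789.
So N* = -695/-1.26 = 551, and then M* = 789 - 1.37·551 = 33.8.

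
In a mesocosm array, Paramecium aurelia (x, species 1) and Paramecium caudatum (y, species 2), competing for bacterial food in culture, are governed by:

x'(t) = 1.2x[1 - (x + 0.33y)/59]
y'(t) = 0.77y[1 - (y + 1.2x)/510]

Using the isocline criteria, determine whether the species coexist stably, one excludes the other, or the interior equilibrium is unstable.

Compare the nullcline intercepts: K1/α12 = 59/0.33 = 179 < K2 = 510; K2/α21 = 510/1.2 = 425 > K1 = 59.
Since the inequalities point opposite ways, species 2 can invade but species 1 cannot.

species 2 excludes species 1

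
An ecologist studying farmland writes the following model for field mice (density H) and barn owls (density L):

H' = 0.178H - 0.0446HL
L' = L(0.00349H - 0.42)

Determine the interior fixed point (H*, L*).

H* ≈ 120, L* ≈ 3.99

Set dL/dt = 0 with L > 0: 0.00349H - 0.42 = 0, so H* = 0.42/0.00349 = 120.
Set dH/dt = 0 with H > 0: 0.178 - 0.0446L = 0, so L* = 0.178/0.0446 = 3.99.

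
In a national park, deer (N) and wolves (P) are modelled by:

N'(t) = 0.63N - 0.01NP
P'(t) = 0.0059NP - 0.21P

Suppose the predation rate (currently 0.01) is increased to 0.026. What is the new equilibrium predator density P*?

P* ≈ 24.2

At the interior fixed point, setting dN/dt = 0 with N > 0 fixes P* = (prey growth rate)/(NP coefficient) — independent of the other coefficients.
With the change, P* = 0.63/0.026 = 24.2; it falls from 63.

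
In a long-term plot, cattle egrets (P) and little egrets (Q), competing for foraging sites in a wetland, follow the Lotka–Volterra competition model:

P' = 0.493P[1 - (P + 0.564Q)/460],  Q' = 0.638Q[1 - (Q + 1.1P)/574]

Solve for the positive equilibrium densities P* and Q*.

Setting both brackets to zero gives the nullclines P + 0.564Q = 460 and 1.1P + Q = 574.
Substituting Q = 574 - 1.1P into the first: P(1 - 0.564·1.1) = 460 - 0.564·574.
So P* = 136/0.38 = 359, and then Q* = 574 - 1.1·359 = 179.

P* ≈ 359, Q* ≈ 179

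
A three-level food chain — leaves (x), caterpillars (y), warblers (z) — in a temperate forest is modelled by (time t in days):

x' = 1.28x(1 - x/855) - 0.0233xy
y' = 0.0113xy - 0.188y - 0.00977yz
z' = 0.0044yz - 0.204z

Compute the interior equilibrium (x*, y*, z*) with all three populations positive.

From dz/dt = 0: 0.0044y* = 0.204, so y* = 46.4.
From dx/dt = 0: 1.28(1 - x*/855) = 0.0233·46.4, giving x* = 855·(1 - 0.844) = 133.
From dy/dt = 0: 0.0113·133 - 0.188 = 0.00977z*, so z* = 1.32/0.00977 = 135.

x* ≈ 133, y* ≈ 46.4, z* ≈ 135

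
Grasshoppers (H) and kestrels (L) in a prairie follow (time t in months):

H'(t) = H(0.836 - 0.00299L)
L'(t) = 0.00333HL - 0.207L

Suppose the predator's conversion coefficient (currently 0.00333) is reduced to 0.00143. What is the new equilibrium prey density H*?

At the interior fixed point, setting dL/dt = 0 with L > 0 fixes H* = (predator death rate)/(HL coefficient) — independent of the other coefficients.
With the change, H* = 0.207/0.00143 = 145; it rises from 62.2.

H* ≈ 145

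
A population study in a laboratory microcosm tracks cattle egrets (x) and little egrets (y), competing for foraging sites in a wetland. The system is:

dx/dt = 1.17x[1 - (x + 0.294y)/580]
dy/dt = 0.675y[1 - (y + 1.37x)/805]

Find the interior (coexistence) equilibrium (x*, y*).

x* ≈ 575, y* ≈ 17.4

Setting both brackets to zero gives the nullclines x + 0.294y = 580 and 1.37x + y = 805.
Substituting y = 805 - 1.37x into the first: x(1 - 0.294·1.37) = 580 - 0.294·805.
So x* = 343/0.597 = 575, and then y* = 805 - 1.37·575 = 17.4.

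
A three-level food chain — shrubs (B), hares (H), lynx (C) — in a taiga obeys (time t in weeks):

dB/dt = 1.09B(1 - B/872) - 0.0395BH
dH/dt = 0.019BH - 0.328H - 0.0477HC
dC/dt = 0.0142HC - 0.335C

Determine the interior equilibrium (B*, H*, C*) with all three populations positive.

From dC/dt = 0: 0.0142H* = 0.335, so H* = 23.6.
From dB/dt = 0: 1.09(1 - B*/872) = 0.0395·23.6, giving B* = 872·(1 - 0.855) = 127.
From dH/dt = 0: 0.019·127 - 0.328 = 0.0477C*, so C* = 2.08/0.0477 = 43.5.

B* ≈ 127, H* ≈ 23.6, C* ≈ 43.5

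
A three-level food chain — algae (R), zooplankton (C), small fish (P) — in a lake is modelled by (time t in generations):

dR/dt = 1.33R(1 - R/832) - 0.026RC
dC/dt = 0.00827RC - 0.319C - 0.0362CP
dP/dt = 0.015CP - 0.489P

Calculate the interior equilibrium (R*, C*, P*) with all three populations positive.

R* ≈ 302, C* ≈ 32.6, P* ≈ 60.1

From dP/dt = 0: 0.015C* = 0.489, so C* = 32.6.
From dR/dt = 0: 1.33(1 - R*/832) = 0.026·32.6, giving R* = 832·(1 - 0.637) = 302.
From dC/dt = 0: 0.00827·302 - 0.319 = 0.0362P*, so P* = 2.18/0.0362 = 60.1.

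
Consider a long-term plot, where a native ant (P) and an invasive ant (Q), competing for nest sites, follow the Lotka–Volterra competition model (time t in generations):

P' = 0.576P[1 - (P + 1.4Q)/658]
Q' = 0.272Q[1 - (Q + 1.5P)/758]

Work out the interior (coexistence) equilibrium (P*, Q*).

Setting both brackets to zero gives the nullclines P + 1.4Q = 658 and 1.5P + Q = 758.
Substituting Q = 758 - 1.5P into the first: P(1 - 1.4·1.5) = 658 - 1.4·758.
So P* = -403/-1.1 = 367, and then Q* = 758 - 1.5·367 = 208.

P* ≈ 367, Q* ≈ 208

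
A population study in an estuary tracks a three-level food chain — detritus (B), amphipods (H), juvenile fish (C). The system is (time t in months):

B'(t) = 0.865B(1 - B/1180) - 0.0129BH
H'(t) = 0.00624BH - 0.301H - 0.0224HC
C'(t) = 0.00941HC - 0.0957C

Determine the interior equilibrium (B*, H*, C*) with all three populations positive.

From dC/dt = 0: 0.00941H* = 0.0957, so H* = 10.2.
From dB/dt = 0: 0.865(1 - B*/1180) = 0.0129·10.2, giving B* = 1180·(1 - 0.152) = 1000.
From dH/dt = 0: 0.00624·1000 - 0.301 = 0.0224C*, so C* = 5.95/0.0224 = 265.

B* ≈ 1000, H* ≈ 10.2, C* ≈ 265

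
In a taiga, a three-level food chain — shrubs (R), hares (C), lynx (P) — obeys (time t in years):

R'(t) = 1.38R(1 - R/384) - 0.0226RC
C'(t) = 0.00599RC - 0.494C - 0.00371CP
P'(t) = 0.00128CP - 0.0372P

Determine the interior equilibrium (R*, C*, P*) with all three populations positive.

R* ≈ 201, C* ≈ 29.1, P* ≈ 192

From dP/dt = 0: 0.00128C* = 0.0372, so C* = 29.1.
From dR/dt = 0: 1.38(1 - R*/384) = 0.0226·29.1, giving R* = 384·(1 - 0.476) = 201.
From dC/dt = 0: 0.00599·201 - 0.494 = 0.00371P*, so P* = 0.711/0.00371 = 192.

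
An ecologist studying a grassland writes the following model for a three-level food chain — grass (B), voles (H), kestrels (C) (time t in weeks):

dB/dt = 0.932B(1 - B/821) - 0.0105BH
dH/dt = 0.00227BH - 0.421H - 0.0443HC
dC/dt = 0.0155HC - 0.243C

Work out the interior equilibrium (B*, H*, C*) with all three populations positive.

B* ≈ 676, H* ≈ 15.7, C* ≈ 25.1

From dC/dt = 0: 0.0155H* = 0.243, so H* = 15.7.
From dB/dt = 0: 0.932(1 - B*/821) = 0.0105·15.7, giving B* = 821·(1 - 0.177) = 676.
From dH/dt = 0: 0.00227·676 - 0.421 = 0.0443C*, so C* = 1.11/0.0443 = 25.1.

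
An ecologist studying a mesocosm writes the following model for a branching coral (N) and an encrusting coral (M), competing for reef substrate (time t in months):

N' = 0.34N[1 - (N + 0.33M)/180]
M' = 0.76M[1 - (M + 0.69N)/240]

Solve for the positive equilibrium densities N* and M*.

Setting both brackets to zero gives the nullclines N + 0.33M = 180 and 0.69N + M = 240.
Substituting M = 240 - 0.69N into the first: N(1 - 0.33·0.69) = 180 - 0.33·240.
So N* = 101/0.772 = 131, and then M* = 240 - 0.69·131 = 150.

N* ≈ 131, M* ≈ 150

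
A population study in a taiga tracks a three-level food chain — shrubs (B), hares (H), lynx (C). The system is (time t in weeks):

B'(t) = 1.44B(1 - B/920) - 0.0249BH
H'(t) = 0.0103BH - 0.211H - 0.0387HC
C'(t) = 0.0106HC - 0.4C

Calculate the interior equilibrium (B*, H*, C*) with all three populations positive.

B* ≈ 320, H* ≈ 37.7, C* ≈ 79.6

From dC/dt = 0: 0.0106H* = 0.4, so H* = 37.7.
From dB/dt = 0: 1.44(1 - B*/920) = 0.0249·37.7, giving B* = 920·(1 - 0.653) = 320.
From dH/dt = 0: 0.0103·320 - 0.211 = 0.0387C*, so C* = 3.08/0.0387 = 79.6.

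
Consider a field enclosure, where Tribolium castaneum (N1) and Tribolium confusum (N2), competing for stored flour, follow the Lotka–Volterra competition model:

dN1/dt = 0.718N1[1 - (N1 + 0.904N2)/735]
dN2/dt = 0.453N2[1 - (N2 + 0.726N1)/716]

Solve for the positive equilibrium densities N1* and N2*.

Setting both brackets to zero gives the nullclines N1 + 0.904N2 = 735 and 0.726N1 + N2 = 716.
Substituting N2 = 716 - 0.726N1 into the first: N1(1 - 0.904·0.726) = 735 - 0.904·716.
So N1* = 87.7/0.344 = 255, and then N2* = 716 - 0.726·255 = 531.

N1* ≈ 255, N2* ≈ 531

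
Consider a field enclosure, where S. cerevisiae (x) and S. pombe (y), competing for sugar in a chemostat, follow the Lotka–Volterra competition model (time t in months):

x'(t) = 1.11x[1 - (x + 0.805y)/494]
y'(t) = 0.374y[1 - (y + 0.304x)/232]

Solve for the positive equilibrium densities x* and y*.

Setting both brackets to zero gives the nullclines x + 0.805y = 494 and 0.304x + y = 232.
Substituting y = 232 - 0.304x into the first: x(1 - 0.805·0.304) = 494 - 0.805·232.
So x* = 307/0.755 = 407, and then y* = 232 - 0.304·407 = 108.

x* ≈ 407, y* ≈ 108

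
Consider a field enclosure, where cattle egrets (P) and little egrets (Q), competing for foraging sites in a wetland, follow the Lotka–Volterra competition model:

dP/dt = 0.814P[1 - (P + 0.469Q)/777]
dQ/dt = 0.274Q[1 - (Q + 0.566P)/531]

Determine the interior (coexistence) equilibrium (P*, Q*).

P* ≈ 719, Q* ≈ 124

Setting both brackets to zero gives the nullclines P + 0.469Q = 777 and 0.566P + Q = 531.
Substituting Q = 531 - 0.566P into the first: P(1 - 0.469·0.566) = 777 - 0.469·531.
So P* = 528/0.735 = 719, and then Q* = 531 - 0.566·719 = 124.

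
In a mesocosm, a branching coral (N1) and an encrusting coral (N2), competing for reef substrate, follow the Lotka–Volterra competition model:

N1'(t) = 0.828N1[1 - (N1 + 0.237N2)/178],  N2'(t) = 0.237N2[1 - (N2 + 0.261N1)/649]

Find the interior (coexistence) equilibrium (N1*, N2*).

N1* ≈ 25.8, N2* ≈ 642

Setting both brackets to zero gives the nullclines N1 + 0.237N2 = 178 and 0.261N1 + N2 = 649.
Substituting N2 = 649 - 0.261N1 into the first: N1(1 - 0.237·0.261) = 178 - 0.237·649.
So N1* = 24.2/0.938 = 25.8, and then N2* = 649 - 0.261·25.8 = 642.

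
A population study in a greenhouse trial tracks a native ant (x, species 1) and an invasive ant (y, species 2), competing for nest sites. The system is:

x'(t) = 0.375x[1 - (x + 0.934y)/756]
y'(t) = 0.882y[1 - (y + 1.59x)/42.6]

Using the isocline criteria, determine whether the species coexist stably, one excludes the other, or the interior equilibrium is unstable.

species 1 excludes species 2

Compare the nullcline intercepts: K1/α12 = 756/0.934 = 809 > K2 = 42.6; K2/α21 = 42.6/1.59 = 26.8 < K1 = 756.
Since the inequalities point opposite ways, species 1 can invade but species 2 cannot.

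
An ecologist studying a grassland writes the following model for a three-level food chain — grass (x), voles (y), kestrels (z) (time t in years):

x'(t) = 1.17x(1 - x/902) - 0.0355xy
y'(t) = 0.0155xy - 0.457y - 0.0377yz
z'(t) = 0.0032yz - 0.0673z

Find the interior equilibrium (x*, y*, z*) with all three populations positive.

x* ≈ 326, y* ≈ 21, z* ≈ 122

From dz/dt = 0: 0.0032y* = 0.0673, so y* = 21.
From dx/dt = 0: 1.17(1 - x*/902) = 0.0355·21, giving x* = 902·(1 - 0.638) = 326.
From dy/dt = 0: 0.0155·326 - 0.457 = 0.0377z*, so z* = 4.6/0.0377 = 122.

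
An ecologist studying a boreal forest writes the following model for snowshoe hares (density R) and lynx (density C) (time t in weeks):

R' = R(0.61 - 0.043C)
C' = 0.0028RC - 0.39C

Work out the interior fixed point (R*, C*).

Set dC/dt = 0 with C > 0: 0.0028R - 0.39 = 0, so R* = 0.39/0.0028 = 139.
Set dR/dt = 0 with R > 0: 0.61 - 0.043C = 0, so C* = 0.61/0.043 = 14.2.

R* ≈ 139, C* ≈ 14.2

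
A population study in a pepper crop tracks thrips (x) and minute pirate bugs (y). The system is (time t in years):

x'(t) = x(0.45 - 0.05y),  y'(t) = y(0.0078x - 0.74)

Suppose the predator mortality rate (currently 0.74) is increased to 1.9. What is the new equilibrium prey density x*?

x* ≈ 244

At the interior fixed point, setting dy/dt = 0 with y > 0 fixes x* = (predator death rate)/(xy coefficient) — independent of the other coefficients.
With the change, x* = 1.9/0.0078 = 244; it rises from 94.9.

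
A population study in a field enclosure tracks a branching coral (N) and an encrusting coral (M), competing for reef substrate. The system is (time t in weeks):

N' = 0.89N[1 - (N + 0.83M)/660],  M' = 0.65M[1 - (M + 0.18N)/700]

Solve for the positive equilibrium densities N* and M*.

Setting both brackets to zero gives the nullclines N + 0.83M = 660 and 0.18N + M = 700.
Substituting M = 700 - 0.18N into the first: N(1 - 0.83·0.18) = 660 - 0.83·700.
So N* = 79/0.851 = 92.9, and then M* = 700 - 0.18·92.9 = 683.

N* ≈ 92.9, M* ≈ 683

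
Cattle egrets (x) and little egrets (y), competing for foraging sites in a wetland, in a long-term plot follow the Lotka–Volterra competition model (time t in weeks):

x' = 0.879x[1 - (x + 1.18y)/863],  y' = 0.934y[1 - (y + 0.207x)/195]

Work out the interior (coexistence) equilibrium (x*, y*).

x* ≈ 837, y* ≈ 21.6

Setting both brackets to zero gives the nullclines x + 1.18y = 863 and 0.207x + y = 195.
Substituting y = 195 - 0.207x into the first: x(1 - 1.18·0.207) = 863 - 1.18·195.
So x* = 633/0.756 = 837, and then y* = 195 - 0.207·837 = 21.6.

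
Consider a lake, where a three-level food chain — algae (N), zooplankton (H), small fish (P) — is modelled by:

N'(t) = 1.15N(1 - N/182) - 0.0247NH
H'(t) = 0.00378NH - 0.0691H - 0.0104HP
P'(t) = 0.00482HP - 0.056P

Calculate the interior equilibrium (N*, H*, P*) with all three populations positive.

N* ≈ 137, H* ≈ 11.6, P* ≈ 43

From dP/dt = 0: 0.00482H* = 0.056, so H* = 11.6.
From dN/dt = 0: 1.15(1 - N*/182) = 0.0247·11.6, giving N* = 182·(1 - 0.25) = 137.
From dH/dt = 0: 0.00378·137 - 0.0691 = 0.0104P*, so P* = 0.447/0.0104 = 43.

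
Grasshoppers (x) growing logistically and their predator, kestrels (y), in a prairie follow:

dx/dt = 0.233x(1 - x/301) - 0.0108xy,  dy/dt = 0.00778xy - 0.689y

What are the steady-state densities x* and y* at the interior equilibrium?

From dy/dt = 0 with y > 0: 0.00778x* = 0.689, so x* = 88.6.
Substitute into dx/dt = 0: 0.233(1 - 88.6/301) = 0.0108y*.
The bracket is 0.706, giving y* = 0.164/0.0108 = 15.2.

x* ≈ 88.6, y* ≈ 15.2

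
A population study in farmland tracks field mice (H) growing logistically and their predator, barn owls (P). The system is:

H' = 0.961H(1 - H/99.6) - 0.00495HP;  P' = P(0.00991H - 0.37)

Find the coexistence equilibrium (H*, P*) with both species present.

H* ≈ 37.3, P* ≈ 121

From dP/dt = 0 with P > 0: 0.00991H* = 0.37, so H* = 37.3.
Substitute into dH/dt = 0: 0.961(1 - 37.3/99.6) = 0.00495P*.
The bracket is 0.625, giving P* = 0.601/0.00495 = 121.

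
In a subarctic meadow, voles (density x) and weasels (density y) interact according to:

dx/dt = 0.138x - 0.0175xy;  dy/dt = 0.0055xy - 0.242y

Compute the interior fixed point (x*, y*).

x* ≈ 44, y* ≈ 7.89

Set dy/dt = 0 with y > 0: 0.0055x - 0.242 = 0, so x* = 0.242/0.0055 = 44.
Set dx/dt = 0 with x > 0: 0.138 - 0.0175y = 0, so y* = 0.138/0.0175 = 7.89.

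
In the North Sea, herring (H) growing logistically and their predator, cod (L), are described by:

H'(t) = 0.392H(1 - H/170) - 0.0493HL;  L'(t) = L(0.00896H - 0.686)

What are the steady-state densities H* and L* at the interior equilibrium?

From dL/dt = 0 with L > 0: 0.00896H* = 0.686, so H* = 76.6.
Substitute into dH/dt = 0: 0.392(1 - 76.6/170) = 0.0493L*.
The bracket is 0.55, giving L* = 0.215/0.0493 = 4.37.

H* ≈ 76.6, L* ≈ 4.37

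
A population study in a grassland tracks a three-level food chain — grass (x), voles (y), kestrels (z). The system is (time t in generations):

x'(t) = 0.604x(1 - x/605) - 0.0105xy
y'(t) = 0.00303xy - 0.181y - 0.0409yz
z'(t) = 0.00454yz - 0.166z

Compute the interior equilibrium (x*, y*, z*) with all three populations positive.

From dz/dt = 0: 0.00454y* = 0.166, so y* = 36.6.
From dx/dt = 0: 0.604(1 - x*/605) = 0.0105·36.6, giving x* = 605·(1 - 0.636) = 220.
From dy/dt = 0: 0.00303·220 - 0.181 = 0.0409z*, so z* = 0.487/0.0409 = 11.9.

x* ≈ 220, y* ≈ 36.6, z* ≈ 11.9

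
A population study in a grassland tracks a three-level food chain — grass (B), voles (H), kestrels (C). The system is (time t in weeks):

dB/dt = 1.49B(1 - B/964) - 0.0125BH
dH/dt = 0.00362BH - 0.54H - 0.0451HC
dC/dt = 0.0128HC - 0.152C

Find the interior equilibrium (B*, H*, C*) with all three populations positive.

B* ≈ 868, H* ≈ 11.9, C* ≈ 57.7

From dC/dt = 0: 0.0128H* = 0.152, so H* = 11.9.
From dB/dt = 0: 1.49(1 - B*/964) = 0.0125·11.9, giving B* = 964·(1 - 0.0996) = 868.
From dH/dt = 0: 0.00362·868 - 0.54 = 0.0451C*, so C* = 2.6/0.0451 = 57.7.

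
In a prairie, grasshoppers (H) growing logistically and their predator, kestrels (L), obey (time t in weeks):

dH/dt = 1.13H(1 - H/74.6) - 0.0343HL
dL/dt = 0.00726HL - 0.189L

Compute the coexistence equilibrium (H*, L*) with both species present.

H* ≈ 26, L* ≈ 21.4

From dL/dt = 0 with L > 0: 0.00726H* = 0.189, so H* = 26.
Substitute into dH/dt = 0: 1.13(1 - 26/74.6) = 0.0343L*.
The bracket is 0.651, giving L* = 0.736/0.0343 = 21.4.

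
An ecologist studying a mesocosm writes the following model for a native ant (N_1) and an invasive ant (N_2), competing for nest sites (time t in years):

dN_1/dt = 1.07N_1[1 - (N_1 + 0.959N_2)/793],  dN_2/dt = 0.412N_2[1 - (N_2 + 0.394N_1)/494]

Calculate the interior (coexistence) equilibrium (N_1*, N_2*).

Setting both brackets to zero gives the nullclines N_1 + 0.959N_2 = 793 and 0.394N_1 + N_2 = 494.
Substituting N_2 = 494 - 0.394N_1 into the first: N_1(1 - 0.959·0.394) = 793 - 0.959·494.
So N_1* = 319/0.622 = 513, and then N_2* = 494 - 0.394·513 = 292.

N_1* ≈ 513, N_2* ≈ 292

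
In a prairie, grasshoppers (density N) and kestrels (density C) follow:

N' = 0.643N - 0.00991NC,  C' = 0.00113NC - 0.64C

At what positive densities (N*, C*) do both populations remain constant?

Set dC/dt = 0 with C > 0: 0.00113N - 0.64 = 0, so N* = 0.64/0.00113 = 566.
Set dN/dt = 0 with N > 0: 0.643 - 0.00991C = 0, so C* = 0.643/0.00991 = 64.9.

N* ≈ 566, C* ≈ 64.9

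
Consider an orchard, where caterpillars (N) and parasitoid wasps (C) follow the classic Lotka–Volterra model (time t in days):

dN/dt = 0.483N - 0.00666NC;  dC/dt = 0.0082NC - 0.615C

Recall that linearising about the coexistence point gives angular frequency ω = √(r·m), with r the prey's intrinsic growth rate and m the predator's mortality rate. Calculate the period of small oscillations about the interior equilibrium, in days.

Here r = 0.483 and m = 0.615, so r·m = 0.297.
ω = √0.297 = 0.545 per day, hence T = 2π/ω ≈ 11.5 days.

T ≈ 11.5 days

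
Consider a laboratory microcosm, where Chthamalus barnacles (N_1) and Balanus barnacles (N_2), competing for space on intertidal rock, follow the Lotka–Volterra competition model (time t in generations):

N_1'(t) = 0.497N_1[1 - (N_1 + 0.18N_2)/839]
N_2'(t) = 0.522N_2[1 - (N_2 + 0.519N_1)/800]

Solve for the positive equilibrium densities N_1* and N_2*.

Setting both brackets to zero gives the nullclines N_1 + 0.18N_2 = 839 and 0.519N_1 + N_2 = 800.
Substituting N_2 = 800 - 0.519N_1 into the first: N_1(1 - 0.18·0.519) = 839 - 0.18·800.
So N_1* = 695/0.907 = 767, and then N_2* = 800 - 0.519·767 = 402.

N_1* ≈ 767, N_2* ≈ 402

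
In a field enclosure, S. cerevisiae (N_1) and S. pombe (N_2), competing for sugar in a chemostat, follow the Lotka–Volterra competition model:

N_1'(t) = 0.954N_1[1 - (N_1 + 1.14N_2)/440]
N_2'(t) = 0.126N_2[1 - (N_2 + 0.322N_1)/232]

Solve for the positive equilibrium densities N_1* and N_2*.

N_1* ≈ 277, N_2* ≈ 143

Setting both brackets to zero gives the nullclines N_1 + 1.14N_2 = 440 and 0.322N_1 + N_2 = 232.
Substituting N_2 = 232 - 0.322N_1 into the first: N_1(1 - 1.14·0.322) = 440 - 1.14·232.
So N_1* = 176/0.633 = 277, and then N_2* = 232 - 0.322·277 = 143.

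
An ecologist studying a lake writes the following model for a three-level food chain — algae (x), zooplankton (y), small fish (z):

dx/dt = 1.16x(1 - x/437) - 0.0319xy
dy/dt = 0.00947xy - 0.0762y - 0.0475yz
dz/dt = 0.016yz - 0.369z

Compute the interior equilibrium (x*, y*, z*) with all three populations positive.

From dz/dt = 0: 0.016y* = 0.369, so y* = 23.1.
From dx/dt = 0: 1.16(1 - x*/437) = 0.0319·23.1, giving x* = 437·(1 - 0.634) = 160.
From dy/dt = 0: 0.00947·160 - 0.0762 = 0.0475z*, so z* = 1.44/0.0475 = 30.3.

x* ≈ 160, y* ≈ 23.1, z* ≈ 30.3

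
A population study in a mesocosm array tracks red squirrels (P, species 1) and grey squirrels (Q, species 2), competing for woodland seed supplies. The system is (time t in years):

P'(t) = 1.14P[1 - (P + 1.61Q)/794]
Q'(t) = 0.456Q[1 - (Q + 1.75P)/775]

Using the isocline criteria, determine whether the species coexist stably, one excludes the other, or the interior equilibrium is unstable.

unstable coexistence (outcome depends on initial conditions)

Compare the nullcline intercepts: K1/α12 = 794/1.61 = 493 < K2 = 775; K2/α21 = 775/1.75 = 443 < K1 = 794.
Since both are reversed, neither can invade when rare; the interior point is a saddle.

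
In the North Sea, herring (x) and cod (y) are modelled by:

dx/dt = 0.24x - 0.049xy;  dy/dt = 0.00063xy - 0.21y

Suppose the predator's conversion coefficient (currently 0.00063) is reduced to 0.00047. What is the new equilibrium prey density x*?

At the interior fixed point, setting dy/dt = 0 with y > 0 fixes x* = (predator death rate)/(xy coefficient) — independent of the other coefficients.
With the change, x* = 0.21/0.00047 = 447; it rises from 333.

x* ≈ 447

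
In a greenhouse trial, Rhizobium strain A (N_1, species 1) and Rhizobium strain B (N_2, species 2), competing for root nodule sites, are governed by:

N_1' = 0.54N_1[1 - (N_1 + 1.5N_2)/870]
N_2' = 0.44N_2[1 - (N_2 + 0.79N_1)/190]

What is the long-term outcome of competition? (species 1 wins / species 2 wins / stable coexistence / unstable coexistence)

species 1 excludes species 2

Compare the nullcline intercepts: K1/α12 = 870/1.5 = 580 > K2 = 190; K2/α21 = 190/0.79 = 241 < K1 = 870.
Since the inequalities point opposite ways, species 1 can invade but species 2 cannot.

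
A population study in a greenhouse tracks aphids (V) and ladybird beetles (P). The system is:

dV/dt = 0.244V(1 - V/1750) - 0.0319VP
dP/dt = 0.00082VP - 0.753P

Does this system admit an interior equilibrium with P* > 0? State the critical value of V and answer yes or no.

The predator equation gives dP/dt > 0 only when V > 0.753/0.00082 = 918.
Without the predator, V → K = 1750. Since 1750 > 918, the predator can invade and persist.

Threshold V = 918; K > 918, so yes, the predator persists.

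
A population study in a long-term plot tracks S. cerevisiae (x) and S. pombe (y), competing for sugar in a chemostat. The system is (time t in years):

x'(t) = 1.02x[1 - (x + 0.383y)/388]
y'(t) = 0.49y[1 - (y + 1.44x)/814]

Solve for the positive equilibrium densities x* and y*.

Setting both brackets to zero gives the nullclines x + 0.383y = 388 and 1.44x + y = 814.
Substituting y = 814 - 1.44x into the first: x(1 - 0.383·1.44) = 388 - 0.383·814.
So x* = 76.2/0.448 = 170, and then y* = 814 - 1.44·170 = 569.

x* ≈ 170, y* ≈ 569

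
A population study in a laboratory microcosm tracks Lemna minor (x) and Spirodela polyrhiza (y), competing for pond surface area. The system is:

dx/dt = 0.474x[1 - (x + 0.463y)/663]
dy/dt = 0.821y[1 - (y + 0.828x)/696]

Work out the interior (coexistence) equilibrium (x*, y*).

x* ≈ 553, y* ≈ 238

Setting both brackets to zero gives the nullclines x + 0.463y = 663 and 0.828x + y = 696.
Substituting y = 696 - 0.828x into the first: x(1 - 0.463·0.828) = 663 - 0.463·696.
So x* = 341/0.617 = 553, and then y* = 696 - 0.828·553 = 238.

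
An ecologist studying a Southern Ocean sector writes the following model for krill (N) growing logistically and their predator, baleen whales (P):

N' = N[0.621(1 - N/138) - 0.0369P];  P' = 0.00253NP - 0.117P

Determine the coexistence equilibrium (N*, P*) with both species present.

N* ≈ 46.2, P* ≈ 11.2

From dP/dt = 0 with P > 0: 0.00253N* = 0.117, so N* = 46.2.
Substitute into dN/dt = 0: 0.621(1 - 46.2/138) = 0.0369P*.
The bracket is 0.665, giving P* = 0.413/0.0369 = 11.2.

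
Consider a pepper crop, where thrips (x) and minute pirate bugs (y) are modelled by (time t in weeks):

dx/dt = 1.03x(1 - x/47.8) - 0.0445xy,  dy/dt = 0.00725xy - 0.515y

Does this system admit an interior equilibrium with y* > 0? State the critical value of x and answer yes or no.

The predator equation gives dy/dt > 0 only when x > 0.515/0.00725 = 71.
Without the predator, x → K = 47.8. Since 47.8 < 71, the predator cannot invade.

Threshold x = 71; K < 71, so no, the predator goes extinct.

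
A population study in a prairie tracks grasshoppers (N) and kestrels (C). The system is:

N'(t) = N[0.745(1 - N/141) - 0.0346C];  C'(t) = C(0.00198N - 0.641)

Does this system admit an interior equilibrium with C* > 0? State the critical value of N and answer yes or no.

The predator equation gives dC/dt > 0 only when N > 0.641/0.00198 = 324.
Without the predator, N → K = 141. Since 141 < 324, the predator cannot invade.

Threshold N = 324; K < 324, so no, the predator goes extinct.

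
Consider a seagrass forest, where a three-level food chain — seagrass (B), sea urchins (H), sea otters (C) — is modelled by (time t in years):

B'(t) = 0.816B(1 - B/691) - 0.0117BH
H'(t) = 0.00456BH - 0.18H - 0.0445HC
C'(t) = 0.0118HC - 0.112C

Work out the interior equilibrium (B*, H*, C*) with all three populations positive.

B* ≈ 597, H* ≈ 9.49, C* ≈ 57.1

From dC/dt = 0: 0.0118H* = 0.112, so H* = 9.49.
From dB/dt = 0: 0.816(1 - B*/691) = 0.0117·9.49, giving B* = 691·(1 - 0.136) = 597.
From dH/dt = 0: 0.00456·597 - 0.18 = 0.0445C*, so C* = 2.54/0.0445 = 57.1.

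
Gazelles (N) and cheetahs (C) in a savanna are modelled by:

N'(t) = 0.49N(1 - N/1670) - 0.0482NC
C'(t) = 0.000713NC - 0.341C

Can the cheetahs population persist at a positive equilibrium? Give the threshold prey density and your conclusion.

The predator equation gives dC/dt > 0 only when N > 0.341/0.000713 = 478.
Without the predator, N → K = 1670. Since 1670 > 478, the predator can invade and persist.

Threshold N = 478; K > 478, so yes, the predator persists.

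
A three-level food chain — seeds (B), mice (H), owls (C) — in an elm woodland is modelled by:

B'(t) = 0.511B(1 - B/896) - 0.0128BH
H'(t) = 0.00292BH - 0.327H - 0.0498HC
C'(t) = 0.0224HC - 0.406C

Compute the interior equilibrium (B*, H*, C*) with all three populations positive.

B* ≈ 489, H* ≈ 18.1, C* ≈ 22.1

From dC/dt = 0: 0.0224H* = 0.406, so H* = 18.1.
From dB/dt = 0: 0.511(1 - B*/896) = 0.0128·18.1, giving B* = 896·(1 - 0.454) = 489.
From dH/dt = 0: 0.00292·489 - 0.327 = 0.0498C*, so C* = 1.1/0.0498 = 22.1.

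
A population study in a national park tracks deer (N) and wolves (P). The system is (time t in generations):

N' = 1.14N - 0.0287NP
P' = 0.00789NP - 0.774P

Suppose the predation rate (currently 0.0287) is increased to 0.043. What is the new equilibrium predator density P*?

P* ≈ 26.5

At the interior fixed point, setting dN/dt = 0 with N > 0 fixes P* = (prey growth rate)/(NP coefficient) — independent of the other coefficients.
With the change, P* = 1.14/0.043 = 26.5; it falls from 39.7.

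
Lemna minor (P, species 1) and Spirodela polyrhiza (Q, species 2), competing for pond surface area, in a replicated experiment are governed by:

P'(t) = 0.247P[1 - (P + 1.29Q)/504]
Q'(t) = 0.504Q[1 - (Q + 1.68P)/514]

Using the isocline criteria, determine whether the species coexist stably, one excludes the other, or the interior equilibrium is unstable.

unstable coexistence (outcome depends on initial conditions)

Compare the nullcline intercepts: K1/α12 = 504/1.29 = 391 < K2 = 514; K2/α21 = 514/1.68 = 306 < K1 = 504.
Since both are reversed, neither can invade when rare; the interior point is a saddle.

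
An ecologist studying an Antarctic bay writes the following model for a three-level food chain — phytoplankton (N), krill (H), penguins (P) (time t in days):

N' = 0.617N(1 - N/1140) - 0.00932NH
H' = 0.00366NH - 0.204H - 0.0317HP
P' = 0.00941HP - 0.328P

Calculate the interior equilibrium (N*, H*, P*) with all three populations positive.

From dP/dt = 0: 0.00941H* = 0.328, so H* = 34.9.
From dN/dt = 0: 0.617(1 - N*/1140) = 0.00932·34.9, giving N* = 1140·(1 - 0.527) = 540.
From dH/dt = 0: 0.00366·540 - 0.204 = 0.0317P*, so P* = 1.77/0.0317 = 55.9.

N* ≈ 540, H* ≈ 34.9, P* ≈ 55.9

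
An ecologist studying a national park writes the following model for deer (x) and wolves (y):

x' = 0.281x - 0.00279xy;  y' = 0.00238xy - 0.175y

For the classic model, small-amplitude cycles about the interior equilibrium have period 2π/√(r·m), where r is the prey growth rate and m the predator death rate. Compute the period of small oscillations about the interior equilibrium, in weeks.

T ≈ 28.3 weeks

Here r = 0.281 and m = 0.175, so r·m = 0.0492.
ω = √0.0492 = 0.222 per week, hence T = 2π/ω ≈ 28.3 weeks.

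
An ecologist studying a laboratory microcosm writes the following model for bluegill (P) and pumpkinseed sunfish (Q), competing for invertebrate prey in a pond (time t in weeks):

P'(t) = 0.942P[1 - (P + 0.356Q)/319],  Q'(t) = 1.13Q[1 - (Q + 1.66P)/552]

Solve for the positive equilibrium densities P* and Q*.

P* ≈ 299, Q* ≈ 54.9

Setting both brackets to zero gives the nullclines P + 0.356Q = 319 and 1.66P + Q = 552.
Substituting Q = 552 - 1.66P into the first: P(1 - 0.356·1.66) = 319 - 0.356·552.
So P* = 122/0.409 = 299, and then Q* = 552 - 1.66·299 = 54.9.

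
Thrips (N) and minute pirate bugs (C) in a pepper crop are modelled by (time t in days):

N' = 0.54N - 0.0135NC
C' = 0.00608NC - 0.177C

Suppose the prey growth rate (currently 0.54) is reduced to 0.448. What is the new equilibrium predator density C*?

C* ≈ 33.2

At the interior fixed point, setting dN/dt = 0 with N > 0 fixes C* = (prey growth rate)/(NC coefficient) — independent of the other coefficients.
With the change, C* = 0.448/0.0135 = 33.2; it falls from 40.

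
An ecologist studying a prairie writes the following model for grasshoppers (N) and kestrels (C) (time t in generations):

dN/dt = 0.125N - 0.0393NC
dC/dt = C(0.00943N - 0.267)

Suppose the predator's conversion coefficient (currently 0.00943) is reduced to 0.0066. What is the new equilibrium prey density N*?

At the interior fixed point, setting dC/dt = 0 with C > 0 fixes N* = (predator death rate)/(NC coefficient) — independent of the other coefficients.
With the change, N* = 0.267/0.0066 = 40.5; it rises from 28.3.

N* ≈ 40.5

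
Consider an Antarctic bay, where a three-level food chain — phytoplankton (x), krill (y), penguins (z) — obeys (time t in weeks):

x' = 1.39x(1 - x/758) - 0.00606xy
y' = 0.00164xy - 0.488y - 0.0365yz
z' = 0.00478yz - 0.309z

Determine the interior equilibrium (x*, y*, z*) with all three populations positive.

From dz/dt = 0: 0.00478y* = 0.309, so y* = 64.6.
From dx/dt = 0: 1.39(1 - x*/758) = 0.00606·64.6, giving x* = 758·(1 - 0.282) = 544.
From dy/dt = 0: 0.00164·544 - 0.488 = 0.0365z*, so z* = 0.405/0.0365 = 11.1.

x* ≈ 544, y* ≈ 64.6, z* ≈ 11.1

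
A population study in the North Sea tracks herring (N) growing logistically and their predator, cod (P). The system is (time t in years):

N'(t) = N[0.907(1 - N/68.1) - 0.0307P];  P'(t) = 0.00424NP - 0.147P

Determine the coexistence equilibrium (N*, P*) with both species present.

From dP/dt = 0 with P > 0: 0.00424N* = 0.147, so N* = 34.7.
Substitute into dN/dt = 0: 0.907(1 - 34.7/68.1) = 0.0307P*.
The bracket is 0.491, giving P* = 0.445/0.0307 = 14.5.

N* ≈ 34.7, P* ≈ 14.5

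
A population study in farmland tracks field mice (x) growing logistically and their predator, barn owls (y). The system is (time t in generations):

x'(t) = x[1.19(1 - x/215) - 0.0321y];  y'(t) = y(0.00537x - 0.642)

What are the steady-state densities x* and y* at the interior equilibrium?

From dy/dt = 0 with y > 0: 0.00537x* = 0.642, so x* = 120.
Substitute into dx/dt = 0: 1.19(1 - 120/215) = 0.0321y*.
The bracket is 0.444, giving y* = 0.528/0.0321 = 16.5.

x* ≈ 120, y* ≈ 16.5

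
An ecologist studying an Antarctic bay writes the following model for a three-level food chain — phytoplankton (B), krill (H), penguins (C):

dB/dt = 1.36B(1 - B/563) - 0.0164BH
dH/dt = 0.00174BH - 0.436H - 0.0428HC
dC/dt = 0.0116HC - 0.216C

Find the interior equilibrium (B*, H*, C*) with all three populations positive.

From dC/dt = 0: 0.0116H* = 0.216, so H* = 18.6.
From dB/dt = 0: 1.36(1 - B*/563) = 0.0164·18.6, giving B* = 563·(1 - 0.225) = 437.
From dH/dt = 0: 0.00174·437 - 0.436 = 0.0428C*, so C* = 0.324/0.0428 = 7.56.

B* ≈ 437, H* ≈ 18.6, C* ≈ 7.56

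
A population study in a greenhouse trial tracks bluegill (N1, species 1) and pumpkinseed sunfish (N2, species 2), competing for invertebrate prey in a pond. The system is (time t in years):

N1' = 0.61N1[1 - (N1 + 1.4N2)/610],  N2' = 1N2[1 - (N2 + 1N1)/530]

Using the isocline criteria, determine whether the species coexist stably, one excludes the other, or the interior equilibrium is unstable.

unstable coexistence (outcome depends on initial conditions)

Compare the nullcline intercepts: K1/α12 = 610/1.4 = 436 < K2 = 530; K2/α21 = 530/1 = 530 < K1 = 610.
Since both are reversed, neither can invade when rare; the interior point is a saddle.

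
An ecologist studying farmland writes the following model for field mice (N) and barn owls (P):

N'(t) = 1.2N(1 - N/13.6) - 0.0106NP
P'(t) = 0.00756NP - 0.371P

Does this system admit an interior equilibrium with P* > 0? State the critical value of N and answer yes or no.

Threshold N = 49.1; K < 49.1, so no, the predator goes extinct.

The predator equation gives dP/dt > 0 only when N > 0.371/0.00756 = 49.1.
Without the predator, N → K = 13.6. Since 13.6 < 49.1, the predator cannot invade.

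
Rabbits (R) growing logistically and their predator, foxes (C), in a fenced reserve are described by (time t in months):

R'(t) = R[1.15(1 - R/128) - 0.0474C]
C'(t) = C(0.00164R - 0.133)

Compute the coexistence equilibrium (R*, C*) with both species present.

From dC/dt = 0 with C > 0: 0.00164R* = 0.133, so R* = 81.1.
Substitute into dR/dt = 0: 1.15(1 - 81.1/128) = 0.0474C*.
The bracket is 0.366, giving C* = 0.421/0.0474 = 8.89.

R* ≈ 81.1, C* ≈ 8.89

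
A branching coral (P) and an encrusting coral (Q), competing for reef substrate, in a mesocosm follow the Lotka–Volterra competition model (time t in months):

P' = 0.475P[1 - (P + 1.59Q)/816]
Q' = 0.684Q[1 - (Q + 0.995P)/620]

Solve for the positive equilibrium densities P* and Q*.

P* ≈ 292, Q* ≈ 330

Setting both brackets to zero gives the nullclines P + 1.59Q = 816 and 0.995P + Q = 620.
Substituting Q = 620 - 0.995P into the first: P(1 - 1.59·0.995) = 816 - 1.59·620.
So P* = -170/-0.582 = 292, and then Q* = 620 - 0.995·292 = 330.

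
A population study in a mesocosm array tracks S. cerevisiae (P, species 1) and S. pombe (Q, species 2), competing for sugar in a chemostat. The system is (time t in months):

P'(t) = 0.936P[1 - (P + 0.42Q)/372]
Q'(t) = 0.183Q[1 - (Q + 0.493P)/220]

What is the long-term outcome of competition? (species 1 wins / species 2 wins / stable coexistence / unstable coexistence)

Compare the nullcline intercepts: K1/α12 = 372/0.42 = 886 > K2 = 220; K2/α21 = 220/0.493 = 446 > K1 = 372.
Since both inequalities hold, each species can invade when rare, so the interior equilibrium is stable.

stable coexistence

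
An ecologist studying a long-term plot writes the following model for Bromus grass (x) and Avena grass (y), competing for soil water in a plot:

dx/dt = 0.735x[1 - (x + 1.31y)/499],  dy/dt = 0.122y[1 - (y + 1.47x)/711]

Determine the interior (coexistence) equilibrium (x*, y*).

x* ≈ 467, y* ≈ 24.3

Setting both brackets to zero gives the nullclines x + 1.31y = 499 and 1.47x + y = 711.
Substituting y = 711 - 1.47x into the first: x(1 - 1.31·1.47) = 499 - 1.31·711.
So x* = -432/-0.926 = 467, and then y* = 711 - 1.47·467 = 24.3.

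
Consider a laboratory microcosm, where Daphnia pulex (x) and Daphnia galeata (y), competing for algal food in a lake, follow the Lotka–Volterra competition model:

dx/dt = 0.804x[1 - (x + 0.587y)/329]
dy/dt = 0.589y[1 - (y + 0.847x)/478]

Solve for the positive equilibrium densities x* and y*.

x* ≈ 96.3, y* ≈ 396

Setting both brackets to zero gives the nullclines x + 0.587y = 329 and 0.847x + y = 478.
Substituting y = 478 - 0.847x into the first: x(1 - 0.587·0.847) = 329 - 0.587·478.
So x* = 48.4/0.503 = 96.3, and then y* = 478 - 0.847·96.3 = 396.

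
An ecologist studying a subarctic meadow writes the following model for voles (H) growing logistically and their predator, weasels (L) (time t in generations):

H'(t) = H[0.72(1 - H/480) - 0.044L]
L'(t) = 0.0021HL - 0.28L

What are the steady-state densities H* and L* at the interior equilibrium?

H* ≈ 133, L* ≈ 11.8

From dL/dt = 0 with L > 0: 0.0021H* = 0.28, so H* = 133.
Substitute into dH/dt = 0: 0.72(1 - 133/480) = 0.044L*.
The bracket is 0.722, giving L* = 0.52/0.044 = 11.8.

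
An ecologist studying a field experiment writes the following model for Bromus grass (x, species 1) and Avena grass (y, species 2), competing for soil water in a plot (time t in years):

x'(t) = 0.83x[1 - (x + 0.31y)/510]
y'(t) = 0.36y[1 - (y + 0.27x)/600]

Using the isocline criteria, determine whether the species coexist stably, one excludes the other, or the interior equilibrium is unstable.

stable coexistence

Compare the nullcline intercepts: K1/α12 = 510/0.31 = 1650 > K2 = 600; K2/α21 = 600/0.27 = 2220 > K1 = 510.
Since both inequalities hold, each species can invade when rare, so the interior equilibrium is stable.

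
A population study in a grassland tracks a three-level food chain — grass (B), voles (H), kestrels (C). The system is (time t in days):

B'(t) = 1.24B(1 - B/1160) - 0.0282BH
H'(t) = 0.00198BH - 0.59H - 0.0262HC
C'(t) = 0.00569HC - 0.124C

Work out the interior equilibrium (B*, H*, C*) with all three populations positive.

B* ≈ 585, H* ≈ 21.8, C* ≈ 21.7

From dC/dt = 0: 0.00569H* = 0.124, so H* = 21.8.
From dB/dt = 0: 1.24(1 - B*/1160) = 0.0282·21.8, giving B* = 1160·(1 - 0.496) = 585.
From dH/dt = 0: 0.00198·585 - 0.59 = 0.0262C*, so C* = 0.568/0.0262 = 21.7.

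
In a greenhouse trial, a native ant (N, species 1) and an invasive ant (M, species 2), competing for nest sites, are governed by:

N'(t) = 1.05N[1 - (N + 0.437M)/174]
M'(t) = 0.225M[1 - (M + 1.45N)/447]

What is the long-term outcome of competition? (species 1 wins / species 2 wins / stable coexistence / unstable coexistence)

Compare the nullcline intercepts: K1/α12 = 174/0.437 = 398 < K2 = 447; K2/α21 = 447/1.45 = 308 > K1 = 174.
Since the inequalities point opposite ways, species 2 can invade but species 1 cannot.

species 2 excludes species 1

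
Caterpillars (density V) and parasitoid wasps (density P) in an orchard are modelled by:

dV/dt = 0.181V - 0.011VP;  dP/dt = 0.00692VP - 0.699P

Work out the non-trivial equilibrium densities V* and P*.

Set dP/dt = 0 with P > 0: 0.00692V - 0.699 = 0, so V* = 0.699/0.00692 = 101.
Set dV/dt = 0 with V > 0: 0.181 - 0.011P = 0, so P* = 0.181/0.011 = 16.5.

V* ≈ 101, P* ≈ 16.5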